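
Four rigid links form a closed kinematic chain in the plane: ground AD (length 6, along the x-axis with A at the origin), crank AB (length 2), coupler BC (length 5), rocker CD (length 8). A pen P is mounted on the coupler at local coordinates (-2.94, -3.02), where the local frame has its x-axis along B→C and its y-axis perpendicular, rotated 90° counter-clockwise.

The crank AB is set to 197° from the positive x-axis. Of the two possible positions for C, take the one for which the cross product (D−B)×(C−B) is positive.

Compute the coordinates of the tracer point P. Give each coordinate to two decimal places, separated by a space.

A=(0,0), D=(6.00,0)
B = A + 2.00·(cos197°, sin197°) = (-1.9126, -0.5847)
|BD| = 7.9342
circle(B,5.00) ∩ circle(D,8.00): a=1.5094, h=4.7667
  candidates: C₊=(-0.7586,4.2803) cross=37.820; C₋=(-0.0560,-5.2273) cross=-37.820
  mode + wants cross > 0 → take C=(-0.7586,4.2803) (cross=37.820)
ex = (C−B)/|BC| = (0.2308,0.9730); ey = (-0.9730,0.2308)
P = B + -2.94·ex + -3.02·ey = (0.3473,-4.1424)

0.35 -4.14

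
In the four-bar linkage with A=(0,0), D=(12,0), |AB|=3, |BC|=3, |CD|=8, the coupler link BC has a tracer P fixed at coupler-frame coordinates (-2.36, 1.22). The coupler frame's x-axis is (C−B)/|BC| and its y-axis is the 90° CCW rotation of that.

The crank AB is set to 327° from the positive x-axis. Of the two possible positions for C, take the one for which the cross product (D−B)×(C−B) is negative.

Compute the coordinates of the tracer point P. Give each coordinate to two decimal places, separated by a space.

A=(0,0), D=(12.00,0)
B = A + 3.00·(cos327°, sin327°) = (2.5160, -1.6339)
|BD| = 9.6237
circle(B,3.00) ∩ circle(D,8.00): a=1.9543, h=2.2761
  candidates: C₊=(4.0555,0.9409) cross=21.904; C₋=(4.8284,-3.5452) cross=-21.904
  mode - wants cross < 0 → take C=(4.8284,-3.5452) (cross=-21.904)
ex = (C−B)/|BC| = (0.7708,-0.6371); ey = (0.6371,0.7708)
P = B + -2.36·ex + 1.22·ey = (1.4742,0.8100)

1.47 0.81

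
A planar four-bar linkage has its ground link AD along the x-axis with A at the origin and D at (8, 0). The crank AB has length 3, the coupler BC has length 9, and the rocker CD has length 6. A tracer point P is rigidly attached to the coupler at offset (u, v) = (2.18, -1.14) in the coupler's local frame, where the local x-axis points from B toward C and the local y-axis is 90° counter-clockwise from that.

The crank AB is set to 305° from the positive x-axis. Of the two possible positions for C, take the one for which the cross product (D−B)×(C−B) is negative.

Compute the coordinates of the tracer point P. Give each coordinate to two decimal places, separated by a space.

3.37 -4.29

A=(0,0), D=(8.00,0)
B = A + 3.00·(cos305°, sin305°) = (1.7207, -2.4575)
|BD| = 6.7430
circle(B,9.00) ∩ circle(D,6.00): a=6.7083, h=5.9999
  candidates: C₊=(5.7810,5.5746) cross=40.457; C₋=(10.1543,-5.5999) cross=-40.457
  mode - wants cross < 0 → take C=(10.1543,-5.5999) (cross=-40.457)
ex = (C−B)/|BC| = (0.9371,-0.3492); ey = (0.3492,0.9371)
P = B + 2.18·ex + -1.14·ey = (3.3655,-4.2869)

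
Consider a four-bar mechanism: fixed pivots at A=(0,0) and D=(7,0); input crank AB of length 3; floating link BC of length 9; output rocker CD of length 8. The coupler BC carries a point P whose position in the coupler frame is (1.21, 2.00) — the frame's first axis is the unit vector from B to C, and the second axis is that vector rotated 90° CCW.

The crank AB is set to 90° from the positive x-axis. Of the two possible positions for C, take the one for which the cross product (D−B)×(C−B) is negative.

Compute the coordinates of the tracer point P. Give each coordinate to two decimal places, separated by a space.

2.18 2.15

A=(0,0), D=(7.00,0)
B = A + 3.00·(cos90°, sin90°) = (0.0000, 3.0000)
|BD| = 7.6158
circle(B,9.00) ∩ circle(D,8.00): a=4.9240, h=7.5335
  candidates: C₊=(7.4935,7.9848) cross=57.374; C₋=(1.5583,-5.8641) cross=-57.374
  mode - wants cross < 0 → take C=(1.5583,-5.8641) (cross=-57.374)
ex = (C−B)/|BC| = (0.1731,-0.9849); ey = (0.9849,0.1731)
P = B + 1.21·ex + 2.00·ey = (2.1793,2.1546)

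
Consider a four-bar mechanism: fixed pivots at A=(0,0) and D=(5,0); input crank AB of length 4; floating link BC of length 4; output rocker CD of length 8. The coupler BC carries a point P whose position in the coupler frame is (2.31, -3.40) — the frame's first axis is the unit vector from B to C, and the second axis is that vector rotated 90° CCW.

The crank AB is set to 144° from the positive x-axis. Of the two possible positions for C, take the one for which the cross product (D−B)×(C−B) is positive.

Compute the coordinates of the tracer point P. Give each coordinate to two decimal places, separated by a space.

0.87 2.10

A=(0,0), D=(5.00,0)
B = A + 4.00·(cos144°, sin144°) = (-3.2361, 2.3511)
|BD| = 8.5651
circle(B,4.00) ∩ circle(D,8.00): a=1.4805, h=3.7159
  candidates: C₊=(-0.7924,5.5179) cross=31.827; C₋=(-2.8325,-1.6284) cross=-31.827
  mode + wants cross > 0 → take C=(-0.7924,5.5179) (cross=31.827)
ex = (C−B)/|BC| = (0.6109,0.7917); ey = (-0.7917,0.6109)
P = B + 2.31·ex + -3.40·ey = (0.8669,2.1029)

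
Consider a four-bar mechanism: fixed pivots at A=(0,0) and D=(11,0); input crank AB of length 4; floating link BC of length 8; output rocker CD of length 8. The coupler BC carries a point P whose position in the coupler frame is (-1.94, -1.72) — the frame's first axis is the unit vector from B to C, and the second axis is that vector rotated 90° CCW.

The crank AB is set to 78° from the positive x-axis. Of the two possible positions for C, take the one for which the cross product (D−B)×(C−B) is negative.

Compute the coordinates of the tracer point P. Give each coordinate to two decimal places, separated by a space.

A=(0,0), D=(11.00,0)
B = A + 4.00·(cos78°, sin78°) = (0.8316, 3.9126)
|BD| = 10.8951
circle(B,8.00) ∩ circle(D,8.00): a=5.4476, h=5.8587
  candidates: C₊=(8.0198,7.4242) cross=63.831; C₋=(3.8119,-3.5116) cross=-63.831
  mode - wants cross < 0 → take C=(3.8119,-3.5116) (cross=-63.831)
ex = (C−B)/|BC| = (0.3725,-0.9280); ey = (0.9280,0.3725)
P = B + -1.94·ex + -1.72·ey = (-1.4873,5.0722)

-1.49 5.07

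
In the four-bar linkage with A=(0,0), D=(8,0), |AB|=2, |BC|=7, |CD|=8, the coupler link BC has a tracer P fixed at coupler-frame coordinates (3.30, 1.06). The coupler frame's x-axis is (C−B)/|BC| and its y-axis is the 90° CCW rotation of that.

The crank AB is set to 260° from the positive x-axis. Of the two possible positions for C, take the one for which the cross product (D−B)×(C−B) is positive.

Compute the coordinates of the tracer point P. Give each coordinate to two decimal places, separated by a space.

A=(0,0), D=(8.00,0)
B = A + 2.00·(cos260°, sin260°) = (-0.3473, -1.9696)
|BD| = 8.5765
circle(B,7.00) ∩ circle(D,8.00): a=3.4138, h=6.1111
  candidates: C₊=(1.5718,4.7622) cross=52.412; C₋=(4.3787,-7.1334) cross=-52.412
  mode + wants cross > 0 → take C=(1.5718,4.7622) (cross=52.412)
ex = (C−B)/|BC| = (0.2742,0.9617); ey = (-0.9617,0.2742)
P = B + 3.30·ex + 1.06·ey = (-0.4620,1.4946)

-0.46 1.49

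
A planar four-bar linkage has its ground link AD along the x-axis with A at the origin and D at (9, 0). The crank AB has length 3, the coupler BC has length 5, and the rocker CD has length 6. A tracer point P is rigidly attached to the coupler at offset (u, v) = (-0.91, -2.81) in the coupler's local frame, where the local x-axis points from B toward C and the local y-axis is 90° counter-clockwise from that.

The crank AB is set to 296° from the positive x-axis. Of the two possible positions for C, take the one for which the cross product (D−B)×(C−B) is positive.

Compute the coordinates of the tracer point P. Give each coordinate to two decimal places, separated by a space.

3.53 -4.65

A=(0,0), D=(9.00,0)
B = A + 3.00·(cos296°, sin296°) = (1.3151, -2.6964)
|BD| = 8.1442
circle(B,5.00) ∩ circle(D,6.00): a=3.3968, h=3.6691
  candidates: C₊=(3.3056,1.8903) cross=29.881; C₋=(5.7351,-5.0339) cross=-29.881
  mode + wants cross > 0 → take C=(3.3056,1.8903) (cross=29.881)
ex = (C−B)/|BC| = (0.3981,0.9173); ey = (-0.9173,0.3981)
P = B + -0.91·ex + -2.81·ey = (3.5306,-4.6498)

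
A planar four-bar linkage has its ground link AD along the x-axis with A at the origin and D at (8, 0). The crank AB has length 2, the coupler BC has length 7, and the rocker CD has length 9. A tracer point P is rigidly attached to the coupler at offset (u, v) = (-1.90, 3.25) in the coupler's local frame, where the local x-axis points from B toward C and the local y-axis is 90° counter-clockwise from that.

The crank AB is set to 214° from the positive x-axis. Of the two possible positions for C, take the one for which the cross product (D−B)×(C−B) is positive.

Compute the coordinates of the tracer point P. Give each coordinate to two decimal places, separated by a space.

A=(0,0), D=(8.00,0)
B = A + 2.00·(cos214°, sin214°) = (-1.6581, -1.1184)
|BD| = 9.7226
circle(B,7.00) ∩ circle(D,9.00): a=3.2157, h=6.2177
  candidates: C₊=(0.8210,5.4279) cross=60.452; C₋=(2.2515,-6.9249) cross=-60.452
  mode + wants cross > 0 → take C=(0.8210,5.4279) (cross=60.452)
ex = (C−B)/|BC| = (0.3542,0.9352); ey = (-0.9352,0.3542)
P = B + -1.90·ex + 3.25·ey = (-5.3703,-1.7442)

-5.37 -1.74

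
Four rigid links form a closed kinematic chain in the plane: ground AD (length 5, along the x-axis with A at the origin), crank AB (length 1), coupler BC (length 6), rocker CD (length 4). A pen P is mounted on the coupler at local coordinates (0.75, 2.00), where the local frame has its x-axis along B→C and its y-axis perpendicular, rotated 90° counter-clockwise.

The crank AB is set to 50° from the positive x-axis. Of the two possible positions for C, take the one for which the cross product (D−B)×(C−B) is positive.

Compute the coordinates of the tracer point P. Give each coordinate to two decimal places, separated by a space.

A=(0,0), D=(5.00,0)
B = A + 1.00·(cos50°, sin50°) = (0.6428, 0.7660)
|BD| = 4.4240
circle(B,6.00) ∩ circle(D,4.00): a=4.4724, h=3.9997
  candidates: C₊=(5.7402,3.9309) cross=17.695; C₋=(4.3551,-3.9477) cross=-17.695
  mode + wants cross > 0 → take C=(5.7402,3.9309) (cross=17.695)
ex = (C−B)/|BC| = (0.8496,0.5275); ey = (-0.5275,0.8496)
P = B + 0.75·ex + 2.00·ey = (0.2250,2.8608)

0.23 2.86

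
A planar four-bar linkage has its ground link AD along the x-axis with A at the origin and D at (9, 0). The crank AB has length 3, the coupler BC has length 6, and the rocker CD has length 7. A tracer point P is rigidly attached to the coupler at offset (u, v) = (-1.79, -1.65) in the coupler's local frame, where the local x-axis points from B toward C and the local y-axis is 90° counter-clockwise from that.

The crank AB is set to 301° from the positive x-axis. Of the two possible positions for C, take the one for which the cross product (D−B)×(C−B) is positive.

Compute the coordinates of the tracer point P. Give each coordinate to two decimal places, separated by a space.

A=(0,0), D=(9.00,0)
B = A + 3.00·(cos301°, sin301°) = (1.5451, -2.5715)
|BD| = 7.8859
circle(B,6.00) ∩ circle(D,7.00): a=3.1187, h=5.1258
  candidates: C₊=(2.8219,3.2911) cross=40.422; C₋=(6.1648,-6.4001) cross=-40.422
  mode + wants cross > 0 → take C=(2.8219,3.2911) (cross=40.422)
ex = (C−B)/|BC| = (0.2128,0.9771); ey = (-0.9771,0.2128)
P = B + -1.79·ex + -1.65·ey = (2.7764,-4.6716)

2.78 -4.67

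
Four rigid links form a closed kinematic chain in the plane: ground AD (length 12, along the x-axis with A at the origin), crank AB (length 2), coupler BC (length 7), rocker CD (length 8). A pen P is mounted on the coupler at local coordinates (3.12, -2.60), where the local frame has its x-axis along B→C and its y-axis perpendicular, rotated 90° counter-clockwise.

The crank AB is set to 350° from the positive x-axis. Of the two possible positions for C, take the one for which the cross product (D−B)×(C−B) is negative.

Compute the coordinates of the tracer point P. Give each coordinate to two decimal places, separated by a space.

A=(0,0), D=(12.00,0)
B = A + 2.00·(cos350°, sin350°) = (1.9696, -0.3473)
|BD| = 10.0364
circle(B,7.00) ∩ circle(D,8.00): a=4.2709, h=5.5461
  candidates: C₊=(6.0461,5.3433) cross=55.663; C₋=(6.4299,-5.7423) cross=-55.663
  mode - wants cross < 0 → take C=(6.4299,-5.7423) (cross=-55.663)
ex = (C−B)/|BC| = (0.6372,-0.7707); ey = (0.7707,0.6372)
P = B + 3.12·ex + -2.60·ey = (1.9538,-4.4086)

1.95 -4.41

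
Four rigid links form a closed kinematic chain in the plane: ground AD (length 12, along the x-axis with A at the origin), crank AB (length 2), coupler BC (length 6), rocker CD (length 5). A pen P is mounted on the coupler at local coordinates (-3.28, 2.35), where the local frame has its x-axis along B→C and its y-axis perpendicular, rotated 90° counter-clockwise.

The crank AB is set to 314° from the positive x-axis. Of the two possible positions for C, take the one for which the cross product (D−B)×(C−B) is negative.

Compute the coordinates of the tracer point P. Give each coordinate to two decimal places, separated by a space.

-1.70 1.15

A=(0,0), D=(12.00,0)
B = A + 2.00·(cos314°, sin314°) = (1.3893, -1.4387)
|BD| = 10.7078
circle(B,6.00) ∩ circle(D,5.00): a=5.8675, h=1.2538
  candidates: C₊=(7.0352,0.5921) cross=13.426; C₋=(7.3721,-1.8928) cross=-13.426
  mode - wants cross < 0 → take C=(7.3721,-1.8928) (cross=-13.426)
ex = (C−B)/|BC| = (0.9971,-0.0757); ey = (0.0757,0.9971)
P = B + -3.28·ex + 2.35·ey = (-1.7034,1.1528)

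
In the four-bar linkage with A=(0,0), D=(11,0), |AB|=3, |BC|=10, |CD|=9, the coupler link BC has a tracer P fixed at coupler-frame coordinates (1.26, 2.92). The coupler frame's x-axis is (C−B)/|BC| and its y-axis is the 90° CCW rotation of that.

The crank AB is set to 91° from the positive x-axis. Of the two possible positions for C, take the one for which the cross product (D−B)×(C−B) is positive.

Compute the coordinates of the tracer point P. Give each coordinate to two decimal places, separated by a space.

A=(0,0), D=(11.00,0)
B = A + 3.00·(cos91°, sin91°) = (-0.0524, 2.9995)
|BD| = 11.4522
circle(B,10.00) ∩ circle(D,9.00): a=6.5556, h=7.5514
  candidates: C₊=(8.2523,8.5703) cross=86.480; C₋=(4.2965,-6.0053) cross=-86.480
  mode + wants cross > 0 → take C=(8.2523,8.5703) (cross=86.480)
ex = (C−B)/|BC| = (0.8305,0.5571); ey = (-0.5571,0.8305)
P = B + 1.26·ex + 2.92·ey = (-0.6326,6.1264)

-0.63 6.13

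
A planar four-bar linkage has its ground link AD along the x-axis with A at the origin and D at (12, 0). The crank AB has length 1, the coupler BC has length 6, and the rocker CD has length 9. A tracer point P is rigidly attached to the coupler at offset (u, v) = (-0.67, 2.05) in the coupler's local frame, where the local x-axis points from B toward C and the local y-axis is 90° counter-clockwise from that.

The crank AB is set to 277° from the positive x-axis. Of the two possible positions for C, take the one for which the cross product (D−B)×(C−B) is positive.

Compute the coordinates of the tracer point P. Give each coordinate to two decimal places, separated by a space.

A=(0,0), D=(12.00,0)
B = A + 1.00·(cos277°, sin277°) = (0.1219, -0.9925)
|BD| = 11.9195
circle(B,6.00) ∩ circle(D,9.00): a=4.0721, h=4.4066
  candidates: C₊=(3.8129,3.7378) cross=52.524; C₋=(4.5468,-5.0447) cross=-52.524
  mode + wants cross > 0 → take C=(3.8129,3.7378) (cross=52.524)
ex = (C−B)/|BC| = (0.6152,0.7884); ey = (-0.7884,0.6152)
P = B + -0.67·ex + 2.05·ey = (-1.9065,-0.2597)

-1.91 -0.26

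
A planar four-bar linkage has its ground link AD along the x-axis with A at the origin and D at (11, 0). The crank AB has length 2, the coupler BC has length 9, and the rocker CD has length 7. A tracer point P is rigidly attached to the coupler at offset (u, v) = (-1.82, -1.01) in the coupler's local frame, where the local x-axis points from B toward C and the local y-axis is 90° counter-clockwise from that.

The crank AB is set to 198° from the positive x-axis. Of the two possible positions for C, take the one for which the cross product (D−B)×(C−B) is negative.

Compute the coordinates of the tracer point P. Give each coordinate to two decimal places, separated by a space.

-3.98 -0.64

A=(0,0), D=(11.00,0)
B = A + 2.00·(cos198°, sin198°) = (-1.9021, -0.6180)
|BD| = 12.9169
circle(B,9.00) ∩ circle(D,7.00): a=7.6971, h=4.6641
  candidates: C₊=(5.5630,4.4090) cross=60.246; C₋=(6.0094,-4.9085) cross=-60.246
  mode - wants cross < 0 → take C=(6.0094,-4.9085) (cross=-60.246)
ex = (C−B)/|BC| = (0.8791,-0.4767); ey = (0.4767,0.8791)
P = B + -1.82·ex + -1.01·ey = (-3.9835,-0.6382)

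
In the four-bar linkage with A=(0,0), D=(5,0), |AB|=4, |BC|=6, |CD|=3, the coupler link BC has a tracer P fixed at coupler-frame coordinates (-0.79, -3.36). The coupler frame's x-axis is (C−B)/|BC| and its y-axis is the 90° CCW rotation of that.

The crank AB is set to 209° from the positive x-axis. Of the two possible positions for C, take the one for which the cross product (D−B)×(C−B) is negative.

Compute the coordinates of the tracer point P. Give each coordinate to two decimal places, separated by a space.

A=(0,0), D=(5.00,0)
B = A + 4.00·(cos209°, sin209°) = (-3.4985, -1.9392)
|BD| = 8.7169
circle(B,6.00) ∩ circle(D,3.00): a=5.9072, h=1.0513
  candidates: C₊=(2.0268,0.3999) cross=9.164; C₋=(2.4945,-1.6501) cross=-9.164
  mode - wants cross < 0 → take C=(2.4945,-1.6501) (cross=-9.164)
ex = (C−B)/|BC| = (0.9988,0.0482); ey = (-0.0482,0.9988)
P = B + -0.79·ex + -3.36·ey = (-4.1256,-5.3334)

-4.13 -5.33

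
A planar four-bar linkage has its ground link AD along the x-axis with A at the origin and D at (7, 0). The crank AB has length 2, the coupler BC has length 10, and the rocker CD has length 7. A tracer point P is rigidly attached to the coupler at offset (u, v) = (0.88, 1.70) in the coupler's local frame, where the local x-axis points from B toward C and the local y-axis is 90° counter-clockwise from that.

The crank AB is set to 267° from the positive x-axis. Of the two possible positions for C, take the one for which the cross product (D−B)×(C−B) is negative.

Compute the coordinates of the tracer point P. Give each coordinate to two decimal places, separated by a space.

A=(0,0), D=(7.00,0)
B = A + 2.00·(cos267°, sin267°) = (-0.1047, -1.9973)
|BD| = 7.3801
circle(B,10.00) ∩ circle(D,7.00): a=7.1453, h=6.9961
  candidates: C₊=(4.8806,6.6715) cross=51.631; C₋=(8.6673,-6.7985) cross=-51.631
  mode - wants cross < 0 → take C=(8.6673,-6.7985) (cross=-51.631)
ex = (C−B)/|BC| = (0.8772,-0.4801); ey = (0.4801,0.8772)
P = B + 0.88·ex + 1.70·ey = (1.4835,-0.9285)

1.48 -0.93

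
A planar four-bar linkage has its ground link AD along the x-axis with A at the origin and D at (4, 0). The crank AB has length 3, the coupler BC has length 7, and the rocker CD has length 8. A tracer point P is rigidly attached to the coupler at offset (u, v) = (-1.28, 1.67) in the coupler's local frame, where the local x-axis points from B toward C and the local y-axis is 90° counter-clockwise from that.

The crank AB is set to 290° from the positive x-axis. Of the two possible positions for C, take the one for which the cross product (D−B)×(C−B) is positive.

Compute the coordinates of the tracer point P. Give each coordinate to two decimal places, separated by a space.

A=(0,0), D=(4.00,0)
B = A + 3.00·(cos290°, sin290°) = (1.0261, -2.8191)
|BD| = 4.0977
circle(B,7.00) ∩ circle(D,8.00): a=0.2186, h=6.9966
  candidates: C₊=(-3.6287,2.4091) cross=28.670; C₋=(5.9981,-7.7465) cross=-28.670
  mode + wants cross > 0 → take C=(-3.6287,2.4091) (cross=28.670)
ex = (C−B)/|BC| = (-0.6650,0.7469); ey = (-0.7469,-0.6650)
P = B + -1.28·ex + 1.67·ey = (0.6299,-4.8856)

0.63 -4.89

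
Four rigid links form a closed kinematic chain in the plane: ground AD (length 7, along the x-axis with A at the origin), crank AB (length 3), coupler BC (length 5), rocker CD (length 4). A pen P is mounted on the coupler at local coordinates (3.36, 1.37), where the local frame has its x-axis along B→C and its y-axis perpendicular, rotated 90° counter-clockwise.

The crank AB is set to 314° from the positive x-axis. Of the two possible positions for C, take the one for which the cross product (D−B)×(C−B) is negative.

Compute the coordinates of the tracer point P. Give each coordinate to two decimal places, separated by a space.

A=(0,0), D=(7.00,0)
B = A + 3.00·(cos314°, sin314°) = (2.0840, -2.1580)
|BD| = 5.3688
circle(B,5.00) ∩ circle(D,4.00): a=3.5226, h=3.5484
  candidates: C₊=(3.8832,2.5071) cross=19.051; C₋=(6.7358,-3.9913) cross=-19.051
  mode - wants cross < 0 → take C=(6.7358,-3.9913) (cross=-19.051)
ex = (C−B)/|BC| = (0.9304,-0.3666); ey = (0.3666,0.9304)
P = B + 3.36·ex + 1.37·ey = (5.7123,-2.1154)

5.71 -2.12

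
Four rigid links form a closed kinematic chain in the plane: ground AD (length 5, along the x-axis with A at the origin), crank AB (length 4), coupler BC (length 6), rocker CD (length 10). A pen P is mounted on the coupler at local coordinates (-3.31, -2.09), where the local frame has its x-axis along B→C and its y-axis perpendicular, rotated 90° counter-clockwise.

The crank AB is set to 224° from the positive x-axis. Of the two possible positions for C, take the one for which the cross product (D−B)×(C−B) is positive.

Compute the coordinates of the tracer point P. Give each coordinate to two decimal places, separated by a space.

0.05 -5.38

A=(0,0), D=(5.00,0)
B = A + 4.00·(cos224°, sin224°) = (-2.8774, -2.7786)
|BD| = 8.3531
circle(B,6.00) ∩ circle(D,10.00): a=0.3456, h=5.9900
  candidates: C₊=(-4.5440,2.9852) cross=50.035; C₋=(-0.5589,-8.3126) cross=-50.035
  mode + wants cross > 0 → take C=(-4.5440,2.9852) (cross=50.035)
ex = (C−B)/|BC| = (-0.2778,0.9606); ey = (-0.9606,-0.2778)
P = B + -3.31·ex + -2.09·ey = (0.0498,-5.3778)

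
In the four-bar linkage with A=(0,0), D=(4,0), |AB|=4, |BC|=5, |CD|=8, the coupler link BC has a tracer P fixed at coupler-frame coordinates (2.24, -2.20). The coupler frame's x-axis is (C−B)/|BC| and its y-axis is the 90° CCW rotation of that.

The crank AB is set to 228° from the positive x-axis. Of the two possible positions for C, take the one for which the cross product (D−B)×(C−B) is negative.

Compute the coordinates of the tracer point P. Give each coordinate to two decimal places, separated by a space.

-3.17 -6.07

A=(0,0), D=(4.00,0)
B = A + 4.00·(cos228°, sin228°) = (-2.6765, -2.9726)
|BD| = 7.3084
circle(B,5.00) ∩ circle(D,8.00): a=0.9860, h=4.9018
  candidates: C₊=(-3.7695,1.9065) cross=35.824; C₋=(0.2180,-7.0496) cross=-35.824
  mode - wants cross < 0 → take C=(0.2180,-7.0496) (cross=-35.824)
ex = (C−B)/|BC| = (0.5789,-0.8154); ey = (0.8154,0.5789)
P = B + 2.24·ex + -2.20·ey = (-3.1737,-6.0727)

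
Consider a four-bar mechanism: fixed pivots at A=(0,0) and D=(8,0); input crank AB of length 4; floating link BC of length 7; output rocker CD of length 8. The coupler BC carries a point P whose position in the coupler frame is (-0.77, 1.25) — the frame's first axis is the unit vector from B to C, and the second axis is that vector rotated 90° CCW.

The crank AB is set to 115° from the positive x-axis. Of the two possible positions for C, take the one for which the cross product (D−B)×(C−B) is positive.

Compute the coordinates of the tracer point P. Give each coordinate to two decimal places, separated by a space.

-2.98 4.32

A=(0,0), D=(8.00,0)
B = A + 4.00·(cos115°, sin115°) = (-1.6905, 3.6252)
|BD| = 10.3464
circle(B,7.00) ∩ circle(D,8.00): a=4.4483, h=5.4049
  candidates: C₊=(4.3696,7.1288) cross=55.921; C₋=(0.5820,-2.9956) cross=-55.921
  mode + wants cross > 0 → take C=(4.3696,7.1288) (cross=55.921)
ex = (C−B)/|BC| = (0.8657,0.5005); ey = (-0.5005,0.8657)
P = B + -0.77·ex + 1.25·ey = (-2.9827,4.3220)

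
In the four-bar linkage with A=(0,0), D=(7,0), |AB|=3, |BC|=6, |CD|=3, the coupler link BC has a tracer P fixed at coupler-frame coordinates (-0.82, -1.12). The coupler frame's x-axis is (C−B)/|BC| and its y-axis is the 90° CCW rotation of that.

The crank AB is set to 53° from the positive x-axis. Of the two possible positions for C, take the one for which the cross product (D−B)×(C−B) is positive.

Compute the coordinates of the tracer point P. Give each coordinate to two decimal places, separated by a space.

1.08 1.21

A=(0,0), D=(7.00,0)
B = A + 3.00·(cos53°, sin53°) = (1.8054, 2.3959)
|BD| = 5.7205
circle(B,6.00) ∩ circle(D,3.00): a=5.2202, h=2.9580
  candidates: C₊=(7.7846,2.8956) cross=16.921; C₋=(5.3068,-2.4765) cross=-16.921
  mode + wants cross > 0 → take C=(7.7846,2.8956) (cross=16.921)
ex = (C−B)/|BC| = (0.9965,0.0833); ey = (-0.0833,0.9965)
P = B + -0.82·ex + -1.12·ey = (1.0816,1.2115)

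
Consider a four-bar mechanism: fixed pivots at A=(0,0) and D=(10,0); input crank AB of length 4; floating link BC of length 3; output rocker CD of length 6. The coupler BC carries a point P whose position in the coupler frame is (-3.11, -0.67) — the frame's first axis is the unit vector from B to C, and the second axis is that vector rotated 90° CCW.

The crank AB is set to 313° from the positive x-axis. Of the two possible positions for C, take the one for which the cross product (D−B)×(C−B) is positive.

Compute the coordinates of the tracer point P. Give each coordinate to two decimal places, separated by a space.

2.01 -6.03

A=(0,0), D=(10.00,0)
B = A + 4.00·(cos313°, sin313°) = (2.7280, -2.9254)
|BD| = 7.8384
circle(B,3.00) ∩ circle(D,6.00): a=2.1969, h=2.0430
  candidates: C₊=(4.0037,-0.2102) cross=16.013; C₋=(5.5286,-4.0008) cross=-16.013
  mode + wants cross > 0 → take C=(4.0037,-0.2102) (cross=16.013)
ex = (C−B)/|BC| = (0.4252,0.9051); ey = (-0.9051,0.4252)
P = B + -3.11·ex + -0.67·ey = (2.0119,-6.0251)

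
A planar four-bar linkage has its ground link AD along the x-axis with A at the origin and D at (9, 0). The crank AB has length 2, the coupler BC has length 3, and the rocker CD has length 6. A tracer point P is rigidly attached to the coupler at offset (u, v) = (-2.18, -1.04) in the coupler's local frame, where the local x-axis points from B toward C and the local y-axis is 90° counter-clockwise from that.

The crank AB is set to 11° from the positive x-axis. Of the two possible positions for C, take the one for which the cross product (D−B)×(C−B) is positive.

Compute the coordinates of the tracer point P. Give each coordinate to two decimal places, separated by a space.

A=(0,0), D=(9.00,0)
B = A + 2.00·(cos11°, sin11°) = (1.9633, 0.3816)
|BD| = 7.0471
circle(B,3.00) ∩ circle(D,6.00): a=1.6079, h=2.5327
  candidates: C₊=(3.7059,2.8236) cross=17.848; C₋=(3.4316,-2.2345) cross=-17.848
  mode + wants cross > 0 → take C=(3.7059,2.8236) (cross=17.848)
ex = (C−B)/|BC| = (0.5809,0.8140); ey = (-0.8140,0.5809)
P = B + -2.18·ex + -1.04·ey = (1.5435,-1.9970)

1.54 -2.00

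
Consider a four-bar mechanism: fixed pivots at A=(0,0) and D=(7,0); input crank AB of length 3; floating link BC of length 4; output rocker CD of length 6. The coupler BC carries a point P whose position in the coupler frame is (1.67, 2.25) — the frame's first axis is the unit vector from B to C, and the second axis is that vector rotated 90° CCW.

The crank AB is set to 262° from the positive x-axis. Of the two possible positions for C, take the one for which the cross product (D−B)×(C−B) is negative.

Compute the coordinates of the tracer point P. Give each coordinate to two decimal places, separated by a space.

A=(0,0), D=(7.00,0)
B = A + 3.00·(cos262°, sin262°) = (-0.4175, -2.9708)
|BD| = 7.9903
circle(B,4.00) ∩ circle(D,6.00): a=2.7436, h=2.9107
  candidates: C₊=(1.0472,0.7514) cross=23.258; C₋=(3.2117,-4.6528) cross=-23.258
  mode - wants cross < 0 → take C=(3.2117,-4.6528) (cross=-23.258)
ex = (C−B)/|BC| = (0.9073,-0.4205); ey = (0.4205,0.9073)
P = B + 1.67·ex + 2.25·ey = (2.0438,-1.6316)

2.04 -1.63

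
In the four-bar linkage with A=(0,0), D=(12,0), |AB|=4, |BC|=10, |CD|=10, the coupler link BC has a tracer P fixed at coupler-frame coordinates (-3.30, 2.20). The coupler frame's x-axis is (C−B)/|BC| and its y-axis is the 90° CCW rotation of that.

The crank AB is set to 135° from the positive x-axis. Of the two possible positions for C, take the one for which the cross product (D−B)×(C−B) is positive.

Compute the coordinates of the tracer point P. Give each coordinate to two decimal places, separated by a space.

A=(0,0), D=(12.00,0)
B = A + 4.00·(cos135°, sin135°) = (-2.8284, 2.8284)
|BD| = 15.0958
circle(B,10.00) ∩ circle(D,10.00): a=7.5479, h=6.5597
  candidates: C₊=(5.8148,7.8577) cross=99.023; C₋=(3.3567,-5.0293) cross=-99.023
  mode + wants cross > 0 → take C=(5.8148,7.8577) (cross=99.023)
ex = (C−B)/|BC| = (0.8643,0.5029); ey = (-0.5029,0.8643)
P = B + -3.30·ex + 2.20·ey = (-6.7872,3.0703)

-6.79 3.07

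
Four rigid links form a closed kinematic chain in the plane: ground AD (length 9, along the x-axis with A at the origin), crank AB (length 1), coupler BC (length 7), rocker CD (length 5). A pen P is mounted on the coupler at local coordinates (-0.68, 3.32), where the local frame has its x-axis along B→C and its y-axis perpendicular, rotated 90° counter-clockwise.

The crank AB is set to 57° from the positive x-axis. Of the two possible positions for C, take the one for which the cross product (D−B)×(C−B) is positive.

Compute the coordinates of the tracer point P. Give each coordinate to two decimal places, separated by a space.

-1.72 3.36

A=(0,0), D=(9.00,0)
B = A + 1.00·(cos57°, sin57°) = (0.5446, 0.8387)
|BD| = 8.4969
circle(B,7.00) ∩ circle(D,5.00): a=5.6607, h=4.1178
  candidates: C₊=(6.5842,4.3776) cross=34.988; C₋=(5.7713,-3.8178) cross=-34.988
  mode + wants cross > 0 → take C=(6.5842,4.3776) (cross=34.988)
ex = (C−B)/|BC| = (0.8628,0.5056); ey = (-0.5056,0.8628)
P = B + -0.68·ex + 3.32·ey = (-1.7205,3.3593)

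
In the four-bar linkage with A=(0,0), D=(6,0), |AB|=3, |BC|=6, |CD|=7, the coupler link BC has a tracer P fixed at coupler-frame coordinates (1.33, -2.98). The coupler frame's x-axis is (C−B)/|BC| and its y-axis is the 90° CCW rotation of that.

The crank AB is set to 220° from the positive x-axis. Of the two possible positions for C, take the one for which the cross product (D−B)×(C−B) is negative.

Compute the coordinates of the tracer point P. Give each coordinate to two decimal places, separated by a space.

A=(0,0), D=(6.00,0)
B = A + 3.00·(cos220°, sin220°) = (-2.2981, -1.9284)
|BD| = 8.5192
circle(B,6.00) ∩ circle(D,7.00): a=3.4966, h=4.8758
  candidates: C₊=(0.0041,3.6124) cross=41.538; C₋=(2.2114,-5.8861) cross=-41.538
  mode - wants cross < 0 → take C=(2.2114,-5.8861) (cross=-41.538)
ex = (C−B)/|BC| = (0.7516,-0.6596); ey = (0.6596,0.7516)
P = B + 1.33·ex + -2.98·ey = (-3.2642,-5.0454)

-3.26 -5.05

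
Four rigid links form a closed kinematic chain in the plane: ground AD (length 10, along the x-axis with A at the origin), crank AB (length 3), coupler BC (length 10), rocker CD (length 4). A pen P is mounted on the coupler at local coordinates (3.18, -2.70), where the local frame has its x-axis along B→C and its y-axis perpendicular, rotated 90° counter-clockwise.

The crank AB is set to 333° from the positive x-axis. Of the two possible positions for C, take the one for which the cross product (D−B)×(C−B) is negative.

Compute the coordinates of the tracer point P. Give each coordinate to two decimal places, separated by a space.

A=(0,0), D=(10.00,0)
B = A + 3.00·(cos333°, sin333°) = (2.6730, -1.3620)
|BD| = 7.4525
circle(B,10.00) ∩ circle(D,4.00): a=9.3619, h=3.5148
  candidates: C₊=(11.2349,3.8046) cross=26.194; C₋=(12.5196,-3.1067) cross=-26.194
  mode - wants cross < 0 → take C=(12.5196,-3.1067) (cross=-26.194)
ex = (C−B)/|BC| = (0.9847,-0.1745); ey = (0.1745,0.9847)
P = B + 3.18·ex + -2.70·ey = (5.3332,-4.5754)

5.33 -4.58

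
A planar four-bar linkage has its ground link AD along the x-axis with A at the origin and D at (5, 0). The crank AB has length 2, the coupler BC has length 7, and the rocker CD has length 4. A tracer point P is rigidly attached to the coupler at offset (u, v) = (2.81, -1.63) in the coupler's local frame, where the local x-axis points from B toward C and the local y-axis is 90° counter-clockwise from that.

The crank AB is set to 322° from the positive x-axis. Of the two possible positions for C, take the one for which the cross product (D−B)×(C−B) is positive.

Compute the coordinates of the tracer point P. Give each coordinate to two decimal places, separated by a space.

4.72 -0.42

A=(0,0), D=(5.00,0)
B = A + 2.00·(cos322°, sin322°) = (1.5760, -1.2313)
|BD| = 3.6387
circle(B,7.00) ∩ circle(D,4.00): a=6.3540, h=2.9372
  candidates: C₊=(6.5612,3.6828) cross=10.687; C₋=(8.5491,-1.8450) cross=-10.687
  mode + wants cross > 0 → take C=(6.5612,3.6828) (cross=10.687)
ex = (C−B)/|BC| = (0.7122,0.7020); ey = (-0.7020,0.7122)
P = B + 2.81·ex + -1.63·ey = (4.7215,-0.4195)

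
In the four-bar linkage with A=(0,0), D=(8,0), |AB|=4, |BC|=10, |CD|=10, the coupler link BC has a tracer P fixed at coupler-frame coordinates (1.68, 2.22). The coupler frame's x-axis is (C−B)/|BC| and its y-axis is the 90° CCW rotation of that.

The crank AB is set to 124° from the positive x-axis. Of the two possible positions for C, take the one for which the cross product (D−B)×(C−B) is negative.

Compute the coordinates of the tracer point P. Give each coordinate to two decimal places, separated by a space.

0.34 2.25

A=(0,0), D=(8.00,0)
B = A + 4.00·(cos124°, sin124°) = (-2.2368, 3.3162)
|BD| = 10.7605
circle(B,10.00) ∩ circle(D,10.00): a=5.3802, h=8.4293
  candidates: C₊=(5.4793,9.6771) cross=90.703; C₋=(0.2839,-6.3609) cross=-90.703
  mode - wants cross < 0 → take C=(0.2839,-6.3609) (cross=-90.703)
ex = (C−B)/|BC| = (0.2521,-0.9677); ey = (0.9677,0.2521)
P = B + 1.68·ex + 2.22·ey = (0.3350,2.2500)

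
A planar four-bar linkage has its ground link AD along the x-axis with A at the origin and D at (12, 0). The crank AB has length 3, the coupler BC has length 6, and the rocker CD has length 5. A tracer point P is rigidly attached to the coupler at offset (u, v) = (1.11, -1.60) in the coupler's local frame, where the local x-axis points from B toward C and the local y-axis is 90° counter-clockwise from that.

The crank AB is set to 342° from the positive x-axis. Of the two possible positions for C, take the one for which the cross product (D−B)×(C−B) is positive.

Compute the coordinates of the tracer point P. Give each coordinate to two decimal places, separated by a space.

4.69 -1.58

A=(0,0), D=(12.00,0)
B = A + 3.00·(cos342°, sin342°) = (2.8532, -0.9271)
|BD| = 9.1937
circle(B,6.00) ∩ circle(D,5.00): a=5.1951, h=3.0019
  candidates: C₊=(7.7191,2.5834) cross=27.598; C₋=(8.3245,-3.3898) cross=-27.598
  mode + wants cross > 0 → take C=(7.7191,2.5834) (cross=27.598)
ex = (C−B)/|BC| = (0.8110,0.5851); ey = (-0.5851,0.8110)
P = B + 1.11·ex + -1.60·ey = (4.6895,-1.5752)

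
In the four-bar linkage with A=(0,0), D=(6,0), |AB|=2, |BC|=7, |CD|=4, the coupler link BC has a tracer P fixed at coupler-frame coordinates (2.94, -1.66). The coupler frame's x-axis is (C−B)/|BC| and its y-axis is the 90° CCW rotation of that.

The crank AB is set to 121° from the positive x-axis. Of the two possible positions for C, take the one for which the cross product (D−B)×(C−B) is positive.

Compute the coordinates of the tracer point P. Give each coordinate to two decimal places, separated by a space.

2.29 1.09

A=(0,0), D=(6.00,0)
B = A + 2.00·(cos121°, sin121°) = (-1.0301, 1.7143)
|BD| = 7.2361
circle(B,7.00) ∩ circle(D,4.00): a=5.8983, h=3.7697
  candidates: C₊=(5.5934,3.9793) cross=27.278; C₋=(3.8072,-3.3454) cross=-27.278
  mode + wants cross > 0 → take C=(5.5934,3.9793) (cross=27.278)
ex = (C−B)/|BC| = (0.9462,0.3236); ey = (-0.3236,0.9462)
P = B + 2.94·ex + -1.66·ey = (2.2889,1.0949)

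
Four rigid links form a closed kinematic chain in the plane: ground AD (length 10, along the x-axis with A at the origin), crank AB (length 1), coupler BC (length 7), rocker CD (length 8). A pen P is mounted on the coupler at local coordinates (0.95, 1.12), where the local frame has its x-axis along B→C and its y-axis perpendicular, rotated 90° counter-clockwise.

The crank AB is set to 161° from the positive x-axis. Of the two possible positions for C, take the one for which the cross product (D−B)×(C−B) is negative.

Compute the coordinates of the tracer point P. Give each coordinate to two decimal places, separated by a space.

A=(0,0), D=(10.00,0)
B = A + 1.00·(cos161°, sin161°) = (-0.9455, 0.3256)
|BD| = 10.9504
circle(B,7.00) ∩ circle(D,8.00): a=4.7903, h=5.1042
  candidates: C₊=(3.9944,5.2851) cross=55.893; C₋=(3.6909,-4.9188) cross=-55.893
  mode - wants cross < 0 → take C=(3.6909,-4.9188) (cross=-55.893)
ex = (C−B)/|BC| = (0.6623,-0.7492); ey = (0.7492,0.6623)
P = B + 0.95·ex + 1.12·ey = (0.5228,0.3557)

0.52 0.36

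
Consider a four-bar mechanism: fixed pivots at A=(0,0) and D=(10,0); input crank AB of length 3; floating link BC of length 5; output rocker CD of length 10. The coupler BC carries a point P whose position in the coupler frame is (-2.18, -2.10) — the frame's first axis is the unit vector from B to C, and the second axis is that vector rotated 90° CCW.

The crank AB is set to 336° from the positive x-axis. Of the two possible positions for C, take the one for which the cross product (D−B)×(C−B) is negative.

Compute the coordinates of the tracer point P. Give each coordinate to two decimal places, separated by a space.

0.92 1.20

A=(0,0), D=(10.00,0)
B = A + 3.00·(cos336°, sin336°) = (2.7406, -1.2202)
|BD| = 7.3612
circle(B,5.00) ∩ circle(D,10.00): a=-1.4137, h=4.7960
  candidates: C₊=(0.5515,3.2751) cross=35.304; C₋=(2.1415,-6.1842) cross=-35.304
  mode - wants cross < 0 → take C=(2.1415,-6.1842) (cross=-35.304)
ex = (C−B)/|BC| = (-0.1198,-0.9928); ey = (0.9928,-0.1198)
P = B + -2.18·ex + -2.10·ey = (0.9170,1.1957)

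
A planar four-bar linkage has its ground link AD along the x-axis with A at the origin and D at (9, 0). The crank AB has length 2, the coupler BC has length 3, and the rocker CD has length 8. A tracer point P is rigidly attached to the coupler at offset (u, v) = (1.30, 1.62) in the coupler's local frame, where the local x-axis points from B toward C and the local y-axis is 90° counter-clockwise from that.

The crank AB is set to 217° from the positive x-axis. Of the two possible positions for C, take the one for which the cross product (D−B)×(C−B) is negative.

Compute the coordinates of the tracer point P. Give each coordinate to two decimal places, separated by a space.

A=(0,0), D=(9.00,0)
B = A + 2.00·(cos217°, sin217°) = (-1.5973, -1.2036)
|BD| = 10.6654
circle(B,3.00) ∩ circle(D,8.00): a=2.7543, h=1.1891
  candidates: C₊=(1.0052,0.2887) cross=12.682; C₋=(1.2736,-2.0743) cross=-12.682
  mode - wants cross < 0 → take C=(1.2736,-2.0743) (cross=-12.682)
ex = (C−B)/|BC| = (0.9570,-0.2902); ey = (0.2902,0.9570)
P = B + 1.30·ex + 1.62·ey = (0.1169,-0.0307)

0.12 -0.03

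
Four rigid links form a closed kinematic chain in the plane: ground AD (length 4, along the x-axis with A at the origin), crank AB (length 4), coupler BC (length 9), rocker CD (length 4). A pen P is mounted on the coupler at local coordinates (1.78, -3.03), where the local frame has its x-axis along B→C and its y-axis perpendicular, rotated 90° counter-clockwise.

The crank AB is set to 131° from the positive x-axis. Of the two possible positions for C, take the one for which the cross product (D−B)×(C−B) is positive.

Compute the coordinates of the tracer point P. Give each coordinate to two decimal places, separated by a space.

-0.78 0.03

A=(0,0), D=(4.00,0)
B = A + 4.00·(cos131°, sin131°) = (-2.6242, 3.0188)
|BD| = 7.2797
circle(B,9.00) ∩ circle(D,4.00): a=8.1043, h=3.9141
  candidates: C₊=(6.3735,3.2197) cross=28.493; C₋=(3.1272,-3.9036) cross=-28.493
  mode + wants cross > 0 → take C=(6.3735,3.2197) (cross=28.493)
ex = (C−B)/|BC| = (0.9998,0.0223); ey = (-0.0223,0.9998)
P = B + 1.78·ex + -3.03·ey = (-0.7771,0.0293)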